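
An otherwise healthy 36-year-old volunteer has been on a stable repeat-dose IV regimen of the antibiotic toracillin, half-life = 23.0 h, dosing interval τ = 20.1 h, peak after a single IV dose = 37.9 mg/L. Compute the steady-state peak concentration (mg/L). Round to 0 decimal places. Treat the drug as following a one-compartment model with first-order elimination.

k = ln2 / t½ = 0.693147 / 23.0 = 0.03014 h⁻¹
e^(−kτ) = e^(−0.03014 × 20.1) = 0.5456
Accumulation ratio R = 1 / (1 − e^(−kτ)) = 1 / (1 − 0.5456) = 2.201
Steady-state peak = C₀ × R = 37.9 × 2.201 = 83.42 mg/L

83 mg/L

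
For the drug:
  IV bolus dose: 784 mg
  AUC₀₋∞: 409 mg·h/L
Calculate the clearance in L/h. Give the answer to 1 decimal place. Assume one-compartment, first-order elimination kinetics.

1.9 L/h

CL = Dose / AUC = 784 / 409 = 1.917 L/h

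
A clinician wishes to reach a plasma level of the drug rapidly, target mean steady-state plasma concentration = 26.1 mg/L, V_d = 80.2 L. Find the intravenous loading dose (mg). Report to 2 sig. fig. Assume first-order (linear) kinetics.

2100 mg

LD = Css × Vd = 26.1 × 80.2 = 2093 mg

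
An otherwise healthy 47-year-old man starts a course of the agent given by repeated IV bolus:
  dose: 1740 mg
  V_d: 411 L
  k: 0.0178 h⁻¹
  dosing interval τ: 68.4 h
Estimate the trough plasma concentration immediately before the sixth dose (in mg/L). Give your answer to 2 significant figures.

1.8 mg/L

C₀ per dose = Dose / Vd = 1740 / 411 = 4.234 mg/L
Fraction remaining after one interval: r = e^(−kτ) = e^(−0.01780 × 68.4) = 0.2960
Before dose 6, 5 doses have been given (aged 1τ, 2τ, 3τ, 4τ, 5τ).
C_trough = C₀ × (r + r² + … + r^5) = C₀ × r(1−r^5)/(1−r)
        = 4.234 × 0.2960 × (1 − 0.002272) / (1 − 0.2960) = 1.776 mg/L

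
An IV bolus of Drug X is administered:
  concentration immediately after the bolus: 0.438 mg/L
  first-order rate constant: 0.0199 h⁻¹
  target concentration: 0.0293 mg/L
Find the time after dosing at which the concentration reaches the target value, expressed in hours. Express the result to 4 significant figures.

t = ln(C₀ / C) / k = ln(0.4380 / 0.0293) / 0.01990
  = ln(14.95) / 0.01990 = 2.705 / 0.01990 = 135.9 h

135.9 h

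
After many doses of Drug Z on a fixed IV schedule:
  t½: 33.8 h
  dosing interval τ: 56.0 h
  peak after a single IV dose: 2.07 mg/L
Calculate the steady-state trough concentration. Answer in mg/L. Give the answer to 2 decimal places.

0.96 mg/L

k = ln2 / t½ = 0.693147 / 33.8 = 0.02051 h⁻¹
e^(−kτ) = e^(−0.02051 × 56.0) = 0.3171
Accumulation ratio R = 1 / (1 − e^(−kτ)) = 1 / (1 − 0.3171) = 1.464
Steady-state trough = C₀ × R × e^(−kτ) = 2.07 × 1.464 × 0.3171 = 0.9610 mg/L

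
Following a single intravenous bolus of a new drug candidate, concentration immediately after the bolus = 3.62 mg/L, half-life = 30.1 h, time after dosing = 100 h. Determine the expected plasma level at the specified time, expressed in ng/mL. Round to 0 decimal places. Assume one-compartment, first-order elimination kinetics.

k = ln2 / t½ = 0.693147 / 30.1 = 0.02303 h⁻¹
C = C₀ · e^(−k·t) = 3.620 × e^(−0.02303 × 100)
  = 3.620 × 0.09996 = 0.3619 mg/L
Convert: 0.3619 mg/L × 1000 = 361.9 ng/mL

362 ng/mL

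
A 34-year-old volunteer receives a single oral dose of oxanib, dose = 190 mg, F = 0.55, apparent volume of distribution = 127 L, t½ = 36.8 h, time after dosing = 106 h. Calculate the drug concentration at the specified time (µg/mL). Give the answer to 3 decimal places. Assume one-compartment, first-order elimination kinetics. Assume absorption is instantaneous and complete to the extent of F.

0.112 µg/mL

Amount reaching circulation = F × Dose = 0.55 × 190.0 = 104.5 mg
C₀ = F·Dose / Vd = 104.5 / 127 = 0.8228 mg/L
k = ln2 / t½ = 0.693147 / 36.8 = 0.01884 h⁻¹
C = C₀ · e^(−k·t) = 0.8228 × e^(−0.01884 × 106)
  = 0.8228 × 0.1357 = 0.1117 mg/L
(0.1117 mg/L = 0.1117 µg/mL)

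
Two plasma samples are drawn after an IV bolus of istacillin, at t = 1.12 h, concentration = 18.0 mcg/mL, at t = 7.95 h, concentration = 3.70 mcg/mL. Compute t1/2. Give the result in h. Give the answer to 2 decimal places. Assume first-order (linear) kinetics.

k = ln(C₁/C₂) / (t₂ − t₁) = ln(18.0/3.70) / (7.95 − 1.12)
  = 1.582 / 6.830 = 0.2316 h⁻¹
t½ = ln2 / k = 0.693147 / 0.2316 = 2.993 h

2.99 h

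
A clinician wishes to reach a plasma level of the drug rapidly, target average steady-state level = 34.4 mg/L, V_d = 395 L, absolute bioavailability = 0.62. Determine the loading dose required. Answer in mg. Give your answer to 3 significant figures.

21900 mg

LD = Css × Vd / F = 34.4 × 395 / 0.62 = 21920 mg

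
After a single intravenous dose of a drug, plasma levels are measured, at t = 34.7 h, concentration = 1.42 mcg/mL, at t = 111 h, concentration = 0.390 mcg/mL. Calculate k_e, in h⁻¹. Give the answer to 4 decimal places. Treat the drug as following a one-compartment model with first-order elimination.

0.0169 h⁻¹

k = ln(C₁/C₂) / (t₂ − t₁) = ln(1.42/0.390) / (111 − 34.7)
  = 1.292 / 76.30 = 0.01693 h⁻¹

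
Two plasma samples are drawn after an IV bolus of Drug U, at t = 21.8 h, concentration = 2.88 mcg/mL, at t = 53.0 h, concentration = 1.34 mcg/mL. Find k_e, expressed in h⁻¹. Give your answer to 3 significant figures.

0.0245 h⁻¹

k = ln(C₁/C₂) / (t₂ − t₁) = ln(2.88/1.34) / (53.0 − 21.8)
  = 0.7651 / 31.20 = 0.02452 h⁻¹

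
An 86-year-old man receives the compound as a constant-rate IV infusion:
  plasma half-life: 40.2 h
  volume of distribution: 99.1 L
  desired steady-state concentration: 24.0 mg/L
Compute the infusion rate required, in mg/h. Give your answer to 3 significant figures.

41.0 mg/h

k = ln2 / t½ = 0.693147 / 40.2 = 0.01724 h⁻¹
CL = k × Vd = 0.01724 × 99.1 = 1.708 L/h
At steady state, infusion rate R₀ = Css × CL = 24.0 × 1.708 = 40.99 mg/h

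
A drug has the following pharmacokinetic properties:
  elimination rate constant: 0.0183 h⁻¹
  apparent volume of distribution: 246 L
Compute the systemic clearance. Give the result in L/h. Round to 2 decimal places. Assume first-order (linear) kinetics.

CL = k × Vd = 0.0183 × 246 = 4.502 L/h

4.50 L/h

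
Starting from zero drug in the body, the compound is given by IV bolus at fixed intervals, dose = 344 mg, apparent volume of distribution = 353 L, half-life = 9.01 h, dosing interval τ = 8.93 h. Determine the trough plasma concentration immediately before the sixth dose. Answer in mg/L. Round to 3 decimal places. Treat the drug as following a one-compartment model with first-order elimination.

0.955 mg/L

C₀ per dose = Dose / Vd = 344 / 353 = 0.9745 mg/L
k = ln2 / t½ = 0.693147 / 9.01 = 0.07693 h⁻¹
Fraction remaining after one interval: r = e^(−kτ) = e^(−0.07693 × 8.93) = 0.5031
Before dose 6, 5 doses have been given (aged 1τ, 2τ, 3τ, 4τ, 5τ).
C_trough = C₀ × (r + r² + … + r^5) = C₀ × r(1−r^5)/(1−r)
        = 0.9745 × 0.5031 × (1 − 0.03223) / (1 − 0.5031) = 0.9549 mg/L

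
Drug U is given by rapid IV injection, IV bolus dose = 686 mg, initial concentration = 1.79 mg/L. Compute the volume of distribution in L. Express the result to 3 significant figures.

383 L

Vd = Dose / C₀ = 686.0 / 1.79 = 383.2 L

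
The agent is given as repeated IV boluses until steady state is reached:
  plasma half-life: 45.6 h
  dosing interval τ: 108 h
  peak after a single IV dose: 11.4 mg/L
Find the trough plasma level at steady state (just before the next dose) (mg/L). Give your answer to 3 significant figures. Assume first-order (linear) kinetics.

k = ln2 / t½ = 0.693147 / 45.6 = 0.01520 h⁻¹
e^(−kτ) = e^(−0.01520 × 108) = 0.1937
Accumulation ratio R = 1 / (1 − e^(−kτ)) = 1 / (1 − 0.1937) = 1.240
Steady-state trough = C₀ × R × e^(−kτ) = 11.4 × 1.240 × 0.1937 = 2.738 mg/L

2.74 mg/L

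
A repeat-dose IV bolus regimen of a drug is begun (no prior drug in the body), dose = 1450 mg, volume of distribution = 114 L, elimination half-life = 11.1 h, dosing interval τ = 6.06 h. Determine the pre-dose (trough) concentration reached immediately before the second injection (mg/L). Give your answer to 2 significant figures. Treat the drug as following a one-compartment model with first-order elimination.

8.7 mg/L

C₀ per dose = Dose / Vd = 1450 / 114 = 12.72 mg/L
k = ln2 / t½ = 0.693147 / 11.1 = 0.06245 h⁻¹
Fraction remaining after one interval: r = e^(−kτ) = e^(−0.06245 × 6.06) = 0.6849
Before dose 2, 1 dose has been given (aged 1τ).
C_trough = C₀ × r = 12.72 × 0.6849 = 8.712 mg/L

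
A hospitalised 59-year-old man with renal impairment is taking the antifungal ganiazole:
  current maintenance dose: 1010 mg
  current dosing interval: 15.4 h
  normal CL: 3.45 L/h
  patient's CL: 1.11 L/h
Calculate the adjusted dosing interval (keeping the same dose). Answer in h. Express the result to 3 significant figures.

47.9 h

To keep the same average steady-state level, dosing rate must scale with clearance.
CL ratio = 1.11 / 3.45 = 0.3217
New interval (same dose) = 15.4 / 0.3217 = 47.87 h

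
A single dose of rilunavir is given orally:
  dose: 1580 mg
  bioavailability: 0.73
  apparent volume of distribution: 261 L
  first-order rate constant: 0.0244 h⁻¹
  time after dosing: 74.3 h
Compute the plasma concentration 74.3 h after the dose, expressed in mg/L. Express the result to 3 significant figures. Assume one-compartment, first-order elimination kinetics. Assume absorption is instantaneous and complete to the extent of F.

Amount reaching circulation = F × Dose = 0.73 × 1580 = 1153 mg
C₀ = F·Dose / Vd = 1153 / 261 = 4.418 mg/L
C = C₀ · e^(−k·t) = 4.418 × e^(−0.02440 × 74.3)
  = 4.418 × 0.1632 = 0.7210 mg/L

0.721 mg/L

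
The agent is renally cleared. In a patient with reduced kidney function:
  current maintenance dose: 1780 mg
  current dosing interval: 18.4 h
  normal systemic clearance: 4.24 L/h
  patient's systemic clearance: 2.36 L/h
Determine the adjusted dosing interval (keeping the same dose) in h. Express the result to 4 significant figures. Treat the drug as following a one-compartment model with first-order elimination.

To keep the same average steady-state level, dosing rate must scale with clearance.
CL ratio = 2.36 / 4.24 = 0.5566
New interval (same dose) = 18.4 / 0.5566 = 33.06 h

33.06 h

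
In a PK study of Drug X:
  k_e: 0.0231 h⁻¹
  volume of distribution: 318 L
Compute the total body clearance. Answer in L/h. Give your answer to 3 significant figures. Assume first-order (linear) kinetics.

7.35 L/h

CL = k × Vd = 0.0231 × 318 = 7.346 L/h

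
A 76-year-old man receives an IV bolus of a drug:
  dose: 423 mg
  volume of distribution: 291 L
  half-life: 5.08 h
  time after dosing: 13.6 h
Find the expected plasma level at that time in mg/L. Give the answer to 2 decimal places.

C₀ = Dose / Vd = 423.0 / 291 = 1.454 mg/L
k = ln2 / t½ = 0.693147 / 5.08 = 0.1364 h⁻¹
C = C₀ · e^(−k·t) = 1.454 × e^(−0.1364 × 13.6)
  = 1.454 × 0.1564 = 0.2274 mg/L

0.23 mg/L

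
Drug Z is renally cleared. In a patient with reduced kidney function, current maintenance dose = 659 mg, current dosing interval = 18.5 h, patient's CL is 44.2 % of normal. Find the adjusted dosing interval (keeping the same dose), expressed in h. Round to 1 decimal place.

To keep the same average steady-state level, dosing rate must scale with clearance.
CL ratio = 44.2 / 100 = 0.4420
New interval (same dose) = 18.5 / 0.4420 = 41.86 h

41.9 h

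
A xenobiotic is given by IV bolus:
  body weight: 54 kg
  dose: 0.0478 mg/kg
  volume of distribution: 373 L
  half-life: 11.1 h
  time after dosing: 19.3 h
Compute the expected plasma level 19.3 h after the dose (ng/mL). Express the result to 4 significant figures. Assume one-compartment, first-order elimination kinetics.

Total dose = 0.0478 × 54 = 2.581 mg
C₀ = Dose / Vd = 2.581 / 373 = 0.006920 mg/L
k = ln2 / t½ = 0.693147 / 11.1 = 0.06245 h⁻¹
C = C₀ · e^(−k·t) = 0.006920 × e^(−0.06245 × 19.3)
  = 0.006920 × 0.2996 = 0.002073 mg/L
Convert: 0.002073 mg/L × 1000 = 2.073 ng/mL

2.073 ng/mL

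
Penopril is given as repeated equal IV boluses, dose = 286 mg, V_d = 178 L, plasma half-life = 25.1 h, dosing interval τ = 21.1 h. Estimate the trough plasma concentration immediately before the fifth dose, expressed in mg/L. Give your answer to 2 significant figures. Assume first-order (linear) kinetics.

C₀ per dose = Dose / Vd = 286 / 178 = 1.607 mg/L
k = ln2 / t½ = 0.693147 / 25.1 = 0.02762 h⁻¹
Fraction remaining after one interval: r = e^(−kτ) = e^(−0.02762 × 21.1) = 0.5583
Before dose 5, 4 doses have been given (aged 1τ, 2τ, 3τ, 4τ).
C_trough = C₀ × (r + r² + … + r^4) = C₀ × r(1−r^4)/(1−r)
        = 1.607 × 0.5583 × (1 − 0.09716) / (1 − 0.5583) = 1.834 mg/L

1.8 mg/L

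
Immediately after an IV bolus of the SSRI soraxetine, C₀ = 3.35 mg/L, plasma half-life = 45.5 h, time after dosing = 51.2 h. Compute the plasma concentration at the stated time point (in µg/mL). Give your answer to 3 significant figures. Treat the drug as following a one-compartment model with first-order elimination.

k = ln2 / t½ = 0.693147 / 45.5 = 0.01523 h⁻¹
C = C₀ · e^(−k·t) = 3.350 × e^(−0.01523 × 51.2)
  = 3.350 × 0.4585 = 1.536 mg/L
(1.536 mg/L = 1.536 µg/mL)

1.54 µg/mL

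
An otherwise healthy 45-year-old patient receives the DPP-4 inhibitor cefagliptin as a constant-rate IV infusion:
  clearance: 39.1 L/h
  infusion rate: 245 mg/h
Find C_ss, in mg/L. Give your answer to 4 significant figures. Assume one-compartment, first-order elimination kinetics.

6.266 mg/L

At steady state Css = R₀ / CL = 245 / 39.10 = 6.266 mg/L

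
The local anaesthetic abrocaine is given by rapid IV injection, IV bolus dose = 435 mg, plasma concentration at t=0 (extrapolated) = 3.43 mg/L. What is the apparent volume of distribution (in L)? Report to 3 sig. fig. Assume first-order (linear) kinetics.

Vd = Dose / C₀ = 435.0 / 3.43 = 126.8 L

127 L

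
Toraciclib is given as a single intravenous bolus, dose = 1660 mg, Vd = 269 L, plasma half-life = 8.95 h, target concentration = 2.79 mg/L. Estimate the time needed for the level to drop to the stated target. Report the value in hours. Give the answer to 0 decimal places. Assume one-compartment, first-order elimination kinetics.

10 h

C₀ = Dose / Vd = 1660 / 269 = 6.171 mg/L
k = ln2 / t½ = 0.693147 / 8.95 = 0.07745 h⁻¹
t = ln(C₀ / C) / k = ln(6.171 / 2.79) / 0.07745
  = ln(2.212) / 0.07745 = 0.7939 / 0.07745 = 10.25 h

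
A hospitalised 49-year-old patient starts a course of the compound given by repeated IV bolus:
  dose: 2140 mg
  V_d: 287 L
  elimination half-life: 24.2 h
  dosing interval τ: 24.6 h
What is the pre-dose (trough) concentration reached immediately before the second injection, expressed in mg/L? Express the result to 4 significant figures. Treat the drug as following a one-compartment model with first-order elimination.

3.686 mg/L

C₀ per dose = Dose / Vd = 2140 / 287 = 7.456 mg/L
k = ln2 / t½ = 0.693147 / 24.2 = 0.02864 h⁻¹
Fraction remaining after one interval: r = e^(−kτ) = e^(−0.02864 × 24.6) = 0.4943
Before dose 2, 1 dose has been given (aged 1τ).
C_trough = C₀ × r = 7.456 × 0.4943 = 3.686 mg/L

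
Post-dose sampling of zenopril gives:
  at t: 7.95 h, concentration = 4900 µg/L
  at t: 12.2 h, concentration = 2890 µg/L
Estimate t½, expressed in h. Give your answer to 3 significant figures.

5.58 h

k = ln(C₁/C₂) / (t₂ − t₁) = ln(4900/2890) / (12.2 − 7.95)
  = 0.5280 / 4.250 = 0.1242 h⁻¹
t½ = ln2 / k = 0.693147 / 0.1242 = 5.581 h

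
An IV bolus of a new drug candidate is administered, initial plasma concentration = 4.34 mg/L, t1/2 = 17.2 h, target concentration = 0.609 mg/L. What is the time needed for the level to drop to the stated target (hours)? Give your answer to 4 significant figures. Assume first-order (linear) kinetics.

k = ln2 / t½ = 0.693147 / 17.2 = 0.04030 h⁻¹
t = ln(C₀ / C) / k = ln(4.340 / 0.609) / 0.04030
  = ln(7.126) / 0.04030 = 1.964 / 0.04030 = 48.73 h

48.73 h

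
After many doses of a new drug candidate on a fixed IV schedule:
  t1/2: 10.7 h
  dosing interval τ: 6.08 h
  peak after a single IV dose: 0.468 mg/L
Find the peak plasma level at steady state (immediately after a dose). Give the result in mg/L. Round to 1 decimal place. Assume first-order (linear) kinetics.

k = ln2 / t½ = 0.693147 / 10.7 = 0.06478 h⁻¹
e^(−kτ) = e^(−0.06478 × 6.08) = 0.6744
Accumulation ratio R = 1 / (1 − e^(−kτ)) = 1 / (1 − 0.6744) = 3.071
Steady-state peak = C₀ × R = 0.468 × 3.071 = 1.437 mg/L

1.4 mg/L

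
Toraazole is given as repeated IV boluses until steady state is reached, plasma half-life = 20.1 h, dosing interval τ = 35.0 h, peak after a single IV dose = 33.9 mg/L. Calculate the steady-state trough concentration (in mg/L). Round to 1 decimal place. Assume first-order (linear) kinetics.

14.5 mg/L

k = ln2 / t½ = 0.693147 / 20.1 = 0.03448 h⁻¹
e^(−kτ) = e^(−0.03448 × 35.0) = 0.2992
Accumulation ratio R = 1 / (1 − e^(−kτ)) = 1 / (1 − 0.2992) = 1.427
Steady-state trough = C₀ × R × e^(−kτ) = 33.9 × 1.427 × 0.2992 = 14.47 mg/L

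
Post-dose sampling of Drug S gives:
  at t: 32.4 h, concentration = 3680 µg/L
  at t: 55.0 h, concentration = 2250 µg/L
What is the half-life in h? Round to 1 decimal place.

31.8 h

k = ln(C₁/C₂) / (t₂ − t₁) = ln(3680/2250) / (55.0 − 32.4)
  = 0.4920 / 22.60 = 0.02177 h⁻¹
t½ = ln2 / k = 0.693147 / 0.02177 = 31.84 h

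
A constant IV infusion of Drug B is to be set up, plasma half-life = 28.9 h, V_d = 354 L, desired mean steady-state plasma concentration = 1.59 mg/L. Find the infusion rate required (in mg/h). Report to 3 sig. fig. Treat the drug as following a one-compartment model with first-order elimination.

13.5 mg/h

k = ln2 / t½ = 0.693147 / 28.9 = 0.02398 h⁻¹
CL = k × Vd = 0.02398 × 354 = 8.489 L/h
At steady state, infusion rate R₀ = Css × CL = 1.59 × 8.489 = 13.50 mg/h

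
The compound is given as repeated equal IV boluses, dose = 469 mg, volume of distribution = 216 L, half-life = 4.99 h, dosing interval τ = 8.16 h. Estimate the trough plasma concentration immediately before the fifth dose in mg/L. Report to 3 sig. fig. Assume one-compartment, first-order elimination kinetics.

1.02 mg/L

C₀ per dose = Dose / Vd = 469 / 216 = 2.171 mg/L
k = ln2 / t½ = 0.693147 / 4.99 = 0.1389 h⁻¹
Fraction remaining after one interval: r = e^(−kτ) = e^(−0.1389 × 8.16) = 0.3219
Before dose 5, 4 doses have been given (aged 1τ, 2τ, 3τ, 4τ).
C_trough = C₀ × (r + r² + … + r^4) = C₀ × r(1−r^4)/(1−r)
        = 2.171 × 0.3219 × (1 − 0.01074) / (1 − 0.3219) = 1.020 mg/L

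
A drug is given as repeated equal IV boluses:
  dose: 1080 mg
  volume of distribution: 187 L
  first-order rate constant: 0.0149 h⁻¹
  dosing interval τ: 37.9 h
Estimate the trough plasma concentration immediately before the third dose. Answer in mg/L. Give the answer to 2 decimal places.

5.15 mg/L

C₀ per dose = Dose / Vd = 1080 / 187 = 5.775 mg/L
Fraction remaining after one interval: r = e^(−kτ) = e^(−0.01490 × 37.9) = 0.5685
Before dose 3, 2 doses have been given (aged 1τ, 2τ).
C_trough = C₀ × (r + r²) = 5.775 × (0.5685 + 0.3232) = 5.150 mg/L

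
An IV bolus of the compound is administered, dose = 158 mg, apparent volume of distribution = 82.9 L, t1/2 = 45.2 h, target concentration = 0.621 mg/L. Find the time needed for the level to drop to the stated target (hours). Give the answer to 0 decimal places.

C₀ = Dose / Vd = 158.0 / 82.9 = 1.906 mg/L
k = ln2 / t½ = 0.693147 / 45.2 = 0.01534 h⁻¹
t = ln(C₀ / C) / k = ln(1.906 / 0.621) / 0.01534
  = ln(3.069) / 0.01534 = 1.121 / 0.01534 = 73.08 h

73 h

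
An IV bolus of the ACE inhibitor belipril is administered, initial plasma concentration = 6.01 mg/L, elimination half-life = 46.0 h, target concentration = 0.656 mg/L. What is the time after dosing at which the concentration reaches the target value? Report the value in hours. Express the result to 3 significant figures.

147 h

k = ln2 / t½ = 0.693147 / 46.0 = 0.01507 h⁻¹
t = ln(C₀ / C) / k = ln(6.010 / 0.656) / 0.01507
  = ln(9.162) / 0.01507 = 2.215 / 0.01507 = 147.0 h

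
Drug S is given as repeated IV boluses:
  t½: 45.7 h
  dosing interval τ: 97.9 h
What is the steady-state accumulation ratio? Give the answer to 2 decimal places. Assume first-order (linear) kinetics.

1.29

k = ln2 / t½ = 0.693147 / 45.7 = 0.01517 h⁻¹
e^(−kτ) = e^(−0.01517 × 97.9) = 0.2265
Accumulation ratio R = 1 / (1 − e^(−kτ)) = 1 / (1 − 0.2265) = 1.293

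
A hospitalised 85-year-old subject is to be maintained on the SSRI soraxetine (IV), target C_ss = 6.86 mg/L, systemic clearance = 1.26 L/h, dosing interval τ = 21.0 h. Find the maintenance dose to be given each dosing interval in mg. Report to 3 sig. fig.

182 mg

At steady state, Dose/τ = Css × CL.
Dose = Css × CL × τ = 6.86 × 1.260 × 21.0 = 181.5 mg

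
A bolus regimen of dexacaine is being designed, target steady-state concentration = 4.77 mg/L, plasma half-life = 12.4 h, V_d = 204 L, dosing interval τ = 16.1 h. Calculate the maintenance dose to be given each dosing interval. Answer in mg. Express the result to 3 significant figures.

876 mg

k = ln2 / t½ = 0.693147 / 12.4 = 0.05590 h⁻¹
CL = k × Vd = 0.05590 × 204 = 11.40 L/h
At steady state, Dose/τ = Css × CL.
Dose = Css × CL × τ = 4.77 × 11.40 × 16.1 = 875.5 mg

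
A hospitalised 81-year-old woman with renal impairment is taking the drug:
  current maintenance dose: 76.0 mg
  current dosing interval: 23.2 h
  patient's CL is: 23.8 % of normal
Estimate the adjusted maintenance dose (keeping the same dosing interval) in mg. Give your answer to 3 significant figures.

To keep the same average steady-state level, dosing rate must scale with clearance.
CL ratio = 23.8 / 100 = 0.2380
New dose (same interval) = 76.0 × 0.2380 = 18.09 mg

18.1 mg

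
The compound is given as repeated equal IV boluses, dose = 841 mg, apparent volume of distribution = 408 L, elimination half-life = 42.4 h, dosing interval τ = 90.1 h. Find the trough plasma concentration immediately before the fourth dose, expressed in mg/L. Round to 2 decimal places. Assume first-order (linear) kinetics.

0.61 mg/L

C₀ per dose = Dose / Vd = 841 / 408 = 2.061 mg/L
k = ln2 / t½ = 0.693147 / 42.4 = 0.01635 h⁻¹
Fraction remaining after one interval: r = e^(−kτ) = e^(−0.01635 × 90.1) = 0.2292
Before dose 4, 3 doses have been given (aged 1τ, 2τ, 3τ).
C_trough = C₀ × (r + r² + … + r^3) = C₀ × r(1−r^3)/(1−r)
        = 2.061 × 0.2292 × (1 − 0.01204) / (1 − 0.2292) = 0.6055 mg/L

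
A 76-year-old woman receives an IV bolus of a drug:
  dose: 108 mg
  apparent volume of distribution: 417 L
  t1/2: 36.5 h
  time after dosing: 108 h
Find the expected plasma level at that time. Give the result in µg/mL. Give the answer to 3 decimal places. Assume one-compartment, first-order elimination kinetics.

0.033 µg/mL

C₀ = Dose / Vd = 108.0 / 417 = 0.2590 mg/L
k = ln2 / t½ = 0.693147 / 36.5 = 0.01899 h⁻¹
C = C₀ · e^(−k·t) = 0.2590 × e^(−0.01899 × 108)
  = 0.2590 × 0.1286 = 0.03331 mg/L
(0.03331 mg/L = 0.03331 µg/mL)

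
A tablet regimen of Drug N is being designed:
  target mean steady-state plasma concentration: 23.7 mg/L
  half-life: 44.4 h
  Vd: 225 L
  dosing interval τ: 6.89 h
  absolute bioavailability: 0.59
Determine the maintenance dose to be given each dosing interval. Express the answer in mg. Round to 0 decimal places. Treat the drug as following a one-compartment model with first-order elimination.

k = ln2 / t½ = 0.693147 / 44.4 = 0.01561 h⁻¹
CL = k × Vd = 0.01561 × 225 = 3.512 L/h
At steady state, F × (Dose/τ) = Css × CL.
Dose = Css × CL × τ / F = 23.7 × 3.512 × 6.89 / 0.59 = 972.0 mg

972 mg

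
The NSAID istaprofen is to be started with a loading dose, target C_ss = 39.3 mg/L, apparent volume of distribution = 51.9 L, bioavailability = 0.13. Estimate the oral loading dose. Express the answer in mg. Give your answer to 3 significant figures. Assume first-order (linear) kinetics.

LD = Css × Vd / F = 39.3 × 51.9 / 0.13 = 15690 mg

15700 mg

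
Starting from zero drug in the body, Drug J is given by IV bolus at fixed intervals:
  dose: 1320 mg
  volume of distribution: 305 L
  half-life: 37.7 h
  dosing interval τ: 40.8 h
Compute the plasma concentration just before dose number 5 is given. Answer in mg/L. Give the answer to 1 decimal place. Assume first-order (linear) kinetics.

C₀ per dose = Dose / Vd = 1320 / 305 = 4.328 mg/L
k = ln2 / t½ = 0.693147 / 37.7 = 0.01839 h⁻¹
Fraction remaining after one interval: r = e^(−kτ) = e^(−0.01839 × 40.8) = 0.4722
Before dose 5, 4 doses have been given (aged 1τ, 2τ, 3τ, 4τ).
C_trough = C₀ × (r + r² + … + r^4) = C₀ × r(1−r^4)/(1−r)
        = 4.328 × 0.4722 × (1 − 0.04972) / (1 − 0.4722) = 3.680 mg/L

3.7 mg/L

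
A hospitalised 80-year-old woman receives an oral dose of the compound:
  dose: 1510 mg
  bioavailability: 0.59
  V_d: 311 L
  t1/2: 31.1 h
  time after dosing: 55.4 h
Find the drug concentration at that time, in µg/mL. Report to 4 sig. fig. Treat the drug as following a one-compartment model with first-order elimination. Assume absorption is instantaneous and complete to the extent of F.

0.8334 µg/mL

Amount reaching circulation = F × Dose = 0.59 × 1510 = 890.9 mg
C₀ = F·Dose / Vd = 890.9 / 311 = 2.865 mg/L
k = ln2 / t½ = 0.693147 / 31.1 = 0.02229 h⁻¹
C = C₀ · e^(−k·t) = 2.865 × e^(−0.02229 × 55.4)
  = 2.865 × 0.2909 = 0.8334 mg/L
(0.8334 mg/L = 0.8334 µg/mL)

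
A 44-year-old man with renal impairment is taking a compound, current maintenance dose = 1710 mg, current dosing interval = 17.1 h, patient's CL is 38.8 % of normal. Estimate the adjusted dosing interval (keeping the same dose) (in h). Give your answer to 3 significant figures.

44.1 h

To keep the same average steady-state level, dosing rate must scale with clearance.
CL ratio = 38.8 / 100 = 0.3880
New interval (same dose) = 17.1 / 0.3880 = 44.07 h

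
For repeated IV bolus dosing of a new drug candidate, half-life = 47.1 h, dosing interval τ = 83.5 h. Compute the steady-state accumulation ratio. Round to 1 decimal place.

1.4

k = ln2 / t½ = 0.693147 / 47.1 = 0.01472 h⁻¹
e^(−kτ) = e^(−0.01472 × 83.5) = 0.2925
Accumulation ratio R = 1 / (1 − e^(−kτ)) = 1 / (1 − 0.2925) = 1.413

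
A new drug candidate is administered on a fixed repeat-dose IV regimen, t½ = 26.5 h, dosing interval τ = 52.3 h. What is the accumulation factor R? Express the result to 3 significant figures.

1.34

k = ln2 / t½ = 0.693147 / 26.5 = 0.02616 h⁻¹
e^(−kτ) = e^(−0.02616 × 52.3) = 0.2546
Accumulation ratio R = 1 / (1 − e^(−kτ)) = 1 / (1 − 0.2546) = 1.342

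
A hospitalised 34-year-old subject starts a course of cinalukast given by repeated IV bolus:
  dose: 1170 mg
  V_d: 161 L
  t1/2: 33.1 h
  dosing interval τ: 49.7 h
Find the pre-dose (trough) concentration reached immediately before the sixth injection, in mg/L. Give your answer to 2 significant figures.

C₀ per dose = Dose / Vd = 1170 / 161 = 7.267 mg/L
k = ln2 / t½ = 0.693147 / 33.1 = 0.02094 h⁻¹
Fraction remaining after one interval: r = e^(−kτ) = e^(−0.02094 × 49.7) = 0.3532
Before dose 6, 5 doses have been given (aged 1τ, 2τ, 3τ, 4τ, 5τ).
C_trough = C₀ × (r + r² + … + r^5) = C₀ × r(1−r^5)/(1−r)
        = 7.267 × 0.3532 × (1 − 0.005497) / (1 − 0.3532) = 3.946 mg/L

3.9 mg/L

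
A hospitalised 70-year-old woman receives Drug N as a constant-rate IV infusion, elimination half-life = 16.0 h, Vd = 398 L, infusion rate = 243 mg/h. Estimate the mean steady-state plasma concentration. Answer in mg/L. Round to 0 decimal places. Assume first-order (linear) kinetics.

14 mg/L

k = ln2 / t½ = 0.693147 / 16.0 = 0.04332 h⁻¹
CL = k × Vd = 0.04332 × 398 = 17.24 L/h
At steady state Css = R₀ / CL = 243 / 17.24 = 14.10 mg/L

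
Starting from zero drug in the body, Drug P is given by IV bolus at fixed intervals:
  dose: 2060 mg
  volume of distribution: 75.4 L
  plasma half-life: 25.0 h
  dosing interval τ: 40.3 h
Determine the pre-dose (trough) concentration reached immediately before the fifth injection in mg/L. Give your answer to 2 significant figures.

C₀ per dose = Dose / Vd = 2060 / 75.4 = 27.32 mg/L
k = ln2 / t½ = 0.693147 / 25.0 = 0.02773 h⁻¹
Fraction remaining after one interval: r = e^(−kτ) = e^(−0.02773 × 40.3) = 0.3271
Before dose 5, 4 doses have been given (aged 1τ, 2τ, 3τ, 4τ).
C_trough = C₀ × (r + r² + … + r^4) = C₀ × r(1−r^4)/(1−r)
        = 27.32 × 0.3271 × (1 − 0.01145) / (1 − 0.3271) = 13.13 mg/L

13 mg/L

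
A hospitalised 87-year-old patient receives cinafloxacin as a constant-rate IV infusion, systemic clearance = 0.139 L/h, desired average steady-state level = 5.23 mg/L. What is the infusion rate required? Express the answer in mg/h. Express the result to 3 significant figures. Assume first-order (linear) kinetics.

0.727 mg/h

At steady state, infusion rate R₀ = Css × CL = 5.23 × 0.1390 = 0.7270 mg/h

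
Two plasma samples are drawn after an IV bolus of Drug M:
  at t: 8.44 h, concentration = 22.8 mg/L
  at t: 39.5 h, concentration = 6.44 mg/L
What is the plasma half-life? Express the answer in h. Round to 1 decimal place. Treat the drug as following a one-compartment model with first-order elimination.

17.0 h

k = ln(C₁/C₂) / (t₂ − t₁) = ln(22.8/6.44) / (39.5 − 8.44)
  = 1.264 / 31.06 = 0.04070 h⁻¹
t½ = ln2 / k = 0.693147 / 0.04070 = 17.03 h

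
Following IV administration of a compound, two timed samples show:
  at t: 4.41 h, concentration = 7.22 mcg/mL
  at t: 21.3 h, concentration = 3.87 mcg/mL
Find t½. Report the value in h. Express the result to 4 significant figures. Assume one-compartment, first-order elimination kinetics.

k = ln(C₁/C₂) / (t₂ − t₁) = ln(7.22/3.87) / (21.3 − 4.41)
  = 0.6236 / 16.89 = 0.03692 h⁻¹
t½ = ln2 / k = 0.693147 / 0.03692 = 18.77 h

18.77 h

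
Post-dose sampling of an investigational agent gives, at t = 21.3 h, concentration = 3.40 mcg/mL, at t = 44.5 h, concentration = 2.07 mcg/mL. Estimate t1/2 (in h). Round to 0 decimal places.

32 h

k = ln(C₁/C₂) / (t₂ − t₁) = ln(3.40/2.07) / (44.5 − 21.3)
  = 0.4962 / 23.20 = 0.02139 h⁻¹
t½ = ln2 / k = 0.693147 / 0.02139 = 32.41 h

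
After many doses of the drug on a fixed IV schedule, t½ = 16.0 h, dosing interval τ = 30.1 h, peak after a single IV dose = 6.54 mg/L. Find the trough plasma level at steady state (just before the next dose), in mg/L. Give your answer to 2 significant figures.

k = ln2 / t½ = 0.693147 / 16.0 = 0.04332 h⁻¹
e^(−kτ) = e^(−0.04332 × 30.1) = 0.2715
Accumulation ratio R = 1 / (1 − e^(−kτ)) = 1 / (1 − 0.2715) = 1.373
Steady-state trough = C₀ × R × e^(−kτ) = 6.54 × 1.373 × 0.2715 = 2.438 mg/L

2.4 mg/L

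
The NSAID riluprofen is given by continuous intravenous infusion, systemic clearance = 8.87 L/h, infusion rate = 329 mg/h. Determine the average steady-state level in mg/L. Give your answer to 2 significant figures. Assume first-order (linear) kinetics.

37 mg/L

At steady state Css = R₀ / CL = 329 / 8.870 = 37.09 mg/L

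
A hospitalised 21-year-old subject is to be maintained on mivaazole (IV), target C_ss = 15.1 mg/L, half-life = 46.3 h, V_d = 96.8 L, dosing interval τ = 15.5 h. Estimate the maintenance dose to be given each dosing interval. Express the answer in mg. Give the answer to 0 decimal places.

339 mg

k = ln2 / t½ = 0.693147 / 46.3 = 0.01497 h⁻¹
CL = k × Vd = 0.01497 × 96.8 = 1.449 L/h
At steady state, Dose/τ = Css × CL.
Dose = Css × CL × τ = 15.1 × 1.449 × 15.5 = 339.1 mg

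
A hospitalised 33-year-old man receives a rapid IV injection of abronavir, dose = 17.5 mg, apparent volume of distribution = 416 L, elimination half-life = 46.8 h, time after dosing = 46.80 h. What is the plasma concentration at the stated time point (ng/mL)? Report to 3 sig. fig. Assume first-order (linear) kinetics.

C₀ = Dose / Vd = 17.50 / 416 = 0.04207 mg/L
k = ln2 / t½ = 0.693147 / 46.8 = 0.01481 h⁻¹
t / t½ = 46.80 / 46.8 = 1 half-lives
C = C₀ × (1/2)^1 = 0.04207 × 0.5000 = 0.02104 mg/L
Convert: 0.02104 mg/L × 1000 = 21.04 ng/mL

21.0 ng/mL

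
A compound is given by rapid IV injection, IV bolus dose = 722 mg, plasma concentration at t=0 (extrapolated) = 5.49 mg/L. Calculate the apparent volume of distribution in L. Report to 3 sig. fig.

Vd = Dose / C₀ = 722.0 / 5.49 = 131.5 L

132 L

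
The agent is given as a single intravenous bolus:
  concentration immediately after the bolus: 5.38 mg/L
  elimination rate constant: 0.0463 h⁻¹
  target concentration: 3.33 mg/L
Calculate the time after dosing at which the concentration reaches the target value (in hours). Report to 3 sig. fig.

t = ln(C₀ / C) / k = ln(5.380 / 3.33) / 0.04630
  = ln(1.616) / 0.04630 = 0.4800 / 0.04630 = 10.37 h

10.4 h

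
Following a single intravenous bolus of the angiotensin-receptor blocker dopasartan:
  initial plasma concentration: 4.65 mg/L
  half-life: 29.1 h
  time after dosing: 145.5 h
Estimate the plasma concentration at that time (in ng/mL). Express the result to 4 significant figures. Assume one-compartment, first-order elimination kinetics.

k = ln2 / t½ = 0.693147 / 29.1 = 0.02382 h⁻¹
t / t½ = 145.5 / 29.1 = 5 half-lives
C = C₀ × (1/2)^5 = 4.650 × 0.03125 = 0.1453 mg/L
Convert: 0.1453 mg/L × 1000 = 145.3 ng/mL

145.3 ng/mL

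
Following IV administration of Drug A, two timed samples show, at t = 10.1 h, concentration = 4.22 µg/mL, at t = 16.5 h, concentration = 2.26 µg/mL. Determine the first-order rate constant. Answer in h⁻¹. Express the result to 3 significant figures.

0.0976 h⁻¹

k = ln(C₁/C₂) / (t₂ − t₁) = ln(4.22/2.26) / (16.5 − 10.1)
  = 0.6245 / 6.400 = 0.09758 h⁻¹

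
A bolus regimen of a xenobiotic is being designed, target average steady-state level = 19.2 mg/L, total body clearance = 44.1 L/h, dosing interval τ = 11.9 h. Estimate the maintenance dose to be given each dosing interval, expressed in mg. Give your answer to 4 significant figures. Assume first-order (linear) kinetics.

At steady state, Dose/τ = Css × CL.
Dose = Css × CL × τ = 19.2 × 44.10 × 11.9 = 10080 mg

10080 mg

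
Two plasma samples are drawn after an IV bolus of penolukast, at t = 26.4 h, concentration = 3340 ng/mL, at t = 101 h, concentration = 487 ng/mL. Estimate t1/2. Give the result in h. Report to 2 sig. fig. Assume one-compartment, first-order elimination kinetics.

27 h

k = ln(C₁/C₂) / (t₂ − t₁) = ln(3340/487) / (101 − 26.4)
  = 1.925 / 74.60 = 0.02580 h⁻¹
t½ = ln2 / k = 0.693147 / 0.02580 = 26.87 h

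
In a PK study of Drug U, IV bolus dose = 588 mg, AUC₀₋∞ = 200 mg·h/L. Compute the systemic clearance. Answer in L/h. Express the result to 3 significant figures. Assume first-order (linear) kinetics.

CL = Dose / AUC = 588 / 200 = 2.940 L/h

2.94 L/h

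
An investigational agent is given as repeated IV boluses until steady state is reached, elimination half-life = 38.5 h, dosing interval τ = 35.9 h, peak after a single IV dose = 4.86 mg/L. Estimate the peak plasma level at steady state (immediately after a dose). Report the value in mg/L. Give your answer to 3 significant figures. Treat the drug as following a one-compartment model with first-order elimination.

10.2 mg/L

k = ln2 / t½ = 0.693147 / 38.5 = 0.01800 h⁻¹
e^(−kτ) = e^(−0.01800 × 35.9) = 0.5240
Accumulation ratio R = 1 / (1 − e^(−kτ)) = 1 / (1 − 0.5240) = 2.101
Steady-state peak = C₀ × R = 4.86 × 2.101 = 10.21 mg/L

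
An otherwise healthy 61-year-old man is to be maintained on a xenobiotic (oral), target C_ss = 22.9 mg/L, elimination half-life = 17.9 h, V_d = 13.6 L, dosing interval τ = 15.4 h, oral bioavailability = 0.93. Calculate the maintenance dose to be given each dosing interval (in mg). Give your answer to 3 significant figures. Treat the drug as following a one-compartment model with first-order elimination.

k = ln2 / t½ = 0.693147 / 17.9 = 0.03872 h⁻¹
CL = k × Vd = 0.03872 × 13.6 = 0.5266 L/h
At steady state, F × (Dose/τ) = Css × CL.
Dose = Css × CL × τ / F = 22.9 × 0.5266 × 15.4 / 0.93 = 199.7 mg

200 mg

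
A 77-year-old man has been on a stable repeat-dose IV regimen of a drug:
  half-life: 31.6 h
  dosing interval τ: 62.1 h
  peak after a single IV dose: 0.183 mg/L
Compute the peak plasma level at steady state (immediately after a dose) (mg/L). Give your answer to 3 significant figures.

0.246 mg/L

k = ln2 / t½ = 0.693147 / 31.6 = 0.02194 h⁻¹
e^(−kτ) = e^(−0.02194 × 62.1) = 0.2560
Accumulation ratio R = 1 / (1 − e^(−kτ)) = 1 / (1 − 0.2560) = 1.344
Steady-state peak = C₀ × R = 0.183 × 1.344 = 0.2460 mg/L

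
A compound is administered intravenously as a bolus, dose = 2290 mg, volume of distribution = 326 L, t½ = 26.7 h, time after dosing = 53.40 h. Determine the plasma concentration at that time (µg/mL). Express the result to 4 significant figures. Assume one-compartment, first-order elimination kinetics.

1.756 µg/mL

C₀ = Dose / Vd = 2290 / 326 = 7.025 mg/L
k = ln2 / t½ = 0.693147 / 26.7 = 0.02596 h⁻¹
t / t½ = 53.40 / 26.7 = 2 half-lives
C = C₀ × (1/2)^2 = 7.025 × 0.2500 = 1.756 mg/L
(1.756 mg/L = 1.756 µg/mL)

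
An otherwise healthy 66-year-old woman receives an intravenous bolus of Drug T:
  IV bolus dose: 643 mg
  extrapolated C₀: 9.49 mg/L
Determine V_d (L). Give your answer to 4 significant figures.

67.76 L

Vd = Dose / C₀ = 643.0 / 9.49 = 67.76 L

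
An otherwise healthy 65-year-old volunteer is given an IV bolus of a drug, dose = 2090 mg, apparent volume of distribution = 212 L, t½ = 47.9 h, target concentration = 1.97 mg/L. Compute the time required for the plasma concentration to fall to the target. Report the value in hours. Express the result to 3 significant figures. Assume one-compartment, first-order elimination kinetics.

C₀ = Dose / Vd = 2090 / 212 = 9.858 mg/L
k = ln2 / t½ = 0.693147 / 47.9 = 0.01447 h⁻¹
t = ln(C₀ / C) / k = ln(9.858 / 1.97) / 0.01447
  = ln(5.004) / 0.01447 = 1.610 / 0.01447 = 111.3 h

111 h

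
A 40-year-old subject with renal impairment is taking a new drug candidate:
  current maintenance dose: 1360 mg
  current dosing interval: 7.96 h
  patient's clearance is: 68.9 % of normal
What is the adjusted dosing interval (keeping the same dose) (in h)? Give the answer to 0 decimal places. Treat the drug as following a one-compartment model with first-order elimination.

To keep the same average steady-state level, dosing rate must scale with clearance.
CL ratio = 68.9 / 100 = 0.6890
New interval (same dose) = 7.96 / 0.6890 = 11.55 h

12 h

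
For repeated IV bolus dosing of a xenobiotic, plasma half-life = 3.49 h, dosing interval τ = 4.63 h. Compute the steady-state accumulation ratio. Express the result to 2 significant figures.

k = ln2 / t½ = 0.693147 / 3.49 = 0.1986 h⁻¹
e^(−kτ) = e^(−0.1986 × 4.63) = 0.3987
Accumulation ratio R = 1 / (1 − e^(−kτ)) = 1 / (1 − 0.3987) = 1.663

1.7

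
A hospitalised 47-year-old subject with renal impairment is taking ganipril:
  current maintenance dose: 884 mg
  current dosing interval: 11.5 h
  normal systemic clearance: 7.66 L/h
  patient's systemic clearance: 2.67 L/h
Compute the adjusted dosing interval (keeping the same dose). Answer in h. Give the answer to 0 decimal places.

To keep the same average steady-state level, dosing rate must scale with clearance.
CL ratio = 2.67 / 7.66 = 0.3486
New interval (same dose) = 11.5 / 0.3486 = 32.99 h

33 h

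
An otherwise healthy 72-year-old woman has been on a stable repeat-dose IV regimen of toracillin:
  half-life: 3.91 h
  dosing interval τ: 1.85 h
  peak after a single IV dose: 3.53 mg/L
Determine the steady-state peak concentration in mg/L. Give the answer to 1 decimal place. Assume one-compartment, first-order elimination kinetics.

12.6 mg/L

k = ln2 / t½ = 0.693147 / 3.91 = 0.1773 h⁻¹
e^(−kτ) = e^(−0.1773 × 1.85) = 0.7204
Accumulation ratio R = 1 / (1 − e^(−kτ)) = 1 / (1 − 0.7204) = 3.577
Steady-state peak = C₀ × R = 3.53 × 3.577 = 12.63 mg/L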